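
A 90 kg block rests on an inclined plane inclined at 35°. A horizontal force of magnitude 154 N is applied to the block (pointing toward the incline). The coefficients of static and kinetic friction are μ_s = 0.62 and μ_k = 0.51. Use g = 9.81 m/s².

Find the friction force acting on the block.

f ≈ 380 N (up the incline)

The horizontal push has a component P sin θ into the surface, so N = m g cos θ + P sin θ = 723.2 + 88.33 = 811.6 N.
Along the incline, the net driving force (taking up-slope positive) is P cos θ − m g sin θ = 126.1 − 506.4 = -380.3 N, so equilibrium requires friction f = 380.3 N (up-slope).
The limit of static friction is μ_s N = 503.2 N.
Since 380.3 N is within the 503.2 N limit, the block stays put and friction is exactly 380 N.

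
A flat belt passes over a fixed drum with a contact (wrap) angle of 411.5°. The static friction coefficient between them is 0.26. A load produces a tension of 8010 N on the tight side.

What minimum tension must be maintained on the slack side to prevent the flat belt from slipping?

T_min ≈ 1240 N

Capstan equation at impending slip: T_tight/T_slack = e^{μβ}.
β = 411.5° = 7.182 rad; e^{μβ} = e^{0.26×7.182} = 6.471.
T_slack = T_tight / e^{μβ} = 8010 / 6.471 = 1240 N.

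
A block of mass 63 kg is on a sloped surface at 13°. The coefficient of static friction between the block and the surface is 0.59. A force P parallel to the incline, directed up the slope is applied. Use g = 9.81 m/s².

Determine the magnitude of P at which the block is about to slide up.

At impending motion up the slope, friction acts down-slope at its limit: f = μ_s N.
P is parallel to the surface, so N = m g cos θ = 602 N.
Along the incline: P = m g sin θ + μ_s N = 139 + 0.59×602 = 494 N.

P ≈ 494 N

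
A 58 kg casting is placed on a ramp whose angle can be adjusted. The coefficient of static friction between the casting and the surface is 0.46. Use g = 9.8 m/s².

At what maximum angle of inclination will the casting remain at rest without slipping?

θ_max ≈ 24.7°

At the slip threshold, m g sin θ = μ_s · m g cos θ, so tan θ = μ_s.
θ_max = arctan(0.46) = 24.7°.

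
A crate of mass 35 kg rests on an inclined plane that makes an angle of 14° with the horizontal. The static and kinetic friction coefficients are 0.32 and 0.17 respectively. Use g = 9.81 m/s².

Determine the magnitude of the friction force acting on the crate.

f ≈ 83.1 N (up the incline)

Normal force: N = m g cos θ = 35 × 9.81 × cos 14° = 333.2 N.
For equilibrium along the incline, friction must balance the weight component: f = m g sin θ = 83.06 N up the slope.
The static-friction ceiling is μ_s N = 0.32 × 333.2 = 106.6 N.
Since |83.06| ≤ 106.6 N, the crate remains in static equilibrium and friction takes exactly the required value.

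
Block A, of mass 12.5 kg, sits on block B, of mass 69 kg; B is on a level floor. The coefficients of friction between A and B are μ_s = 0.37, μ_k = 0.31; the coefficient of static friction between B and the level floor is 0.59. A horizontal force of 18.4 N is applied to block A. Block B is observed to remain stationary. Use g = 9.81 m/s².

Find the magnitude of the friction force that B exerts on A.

Between the blocks, N₁ = m_A g = 122.6 N.
Maximum static friction on A from B: μ_s N₁ = 0.37×122.6 = 45.37 N.
P = 18.4 N is within that limit, so A and B move together (both at rest); the A–B friction is simply f₁ = P = 18.4 N.
By Newton's third law B feels 18.4 N forward from A. With B stationary, the floor's static friction on B balances it: f₂ = 18.4 N (well within μ_s(m_A+m_B)g = 471.7 N).

f ≈ 18.4 N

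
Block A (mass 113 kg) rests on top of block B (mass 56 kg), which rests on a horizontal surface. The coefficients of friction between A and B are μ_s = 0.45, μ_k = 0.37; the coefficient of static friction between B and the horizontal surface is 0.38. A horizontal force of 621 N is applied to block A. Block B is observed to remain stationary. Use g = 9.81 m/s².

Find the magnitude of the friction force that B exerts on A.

f ≈ 410 N

Between the blocks, N₁ = m_A g = 1109 N.
Maximum static friction on A from B: μ_s N₁ = 0.45×1109 = 498.8 N.
Since P = 621 N > 498.8 N, A slides on B; the A–B friction is kinetic: f₁ = μ_k N₁ = 0.37×1109 = 410 N.
By Newton's third law B feels 410 N forward from A. With B stationary, the floor's static friction on B balances it: f₂ = 410 N (well within μ_s(m_A+m_B)g = 630 N).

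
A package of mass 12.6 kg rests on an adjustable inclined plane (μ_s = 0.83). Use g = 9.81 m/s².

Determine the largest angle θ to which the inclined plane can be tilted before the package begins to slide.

θ_max ≈ 39.7°

At the slip threshold, m g sin θ = μ_s · m g cos θ, so tan θ = μ_s.
θ_max = arctan(0.83) = 39.7°.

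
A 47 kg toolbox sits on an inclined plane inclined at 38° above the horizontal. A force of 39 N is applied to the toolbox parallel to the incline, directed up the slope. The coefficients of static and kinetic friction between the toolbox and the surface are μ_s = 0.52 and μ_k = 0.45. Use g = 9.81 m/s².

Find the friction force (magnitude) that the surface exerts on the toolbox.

f ≈ 163 N (up the incline)

Normal force: N = m g cos θ = 47 × 9.81 × cos 38° = 363.3 N.
Parallel to the incline, ΣF = 0 gives f = m g sin θ − P = 283.9 − 39 = 244.9 N (up-slope positive).
Maximum static friction available: μ_s N = 0.52 × 363.3 = 188.9 N.
|244.9| exceeds 188.9 N, so the toolbox slips down-slope; friction is kinetic, f = μ_k N = 0.45×363.3 = 163 N.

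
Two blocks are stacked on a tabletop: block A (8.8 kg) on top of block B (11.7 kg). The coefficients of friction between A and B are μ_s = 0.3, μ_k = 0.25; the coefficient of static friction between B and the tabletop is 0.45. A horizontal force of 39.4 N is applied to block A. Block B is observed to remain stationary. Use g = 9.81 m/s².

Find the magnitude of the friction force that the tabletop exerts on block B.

f ≈ 21.6 N

The normal force B exerts on A is simply A's weight, N₁ = 86.33 N.
So the A–B interface can sustain at most μ_s N₁ = 25.9 N of static friction.
P = 39.4 N exceeds that limit, so A slips over B and the interface friction becomes kinetic: f₁ = μ_k N₁ = 0.25×86.33 = 21.6 N.
By Newton's third law B feels 21.6 N forward from A. With B stationary, the floor's static friction on B balances it: f₂ = 21.6 N (well within μ_s(m_A+m_B)g = 90.5 N).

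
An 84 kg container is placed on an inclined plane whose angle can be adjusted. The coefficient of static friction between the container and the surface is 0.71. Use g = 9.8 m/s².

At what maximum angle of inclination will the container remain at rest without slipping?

At the slip threshold, m g sin θ = μ_s · m g cos θ, so tan θ = μ_s.
θ_max = arctan(0.71) = 35.4°.

θ_max ≈ 35.4°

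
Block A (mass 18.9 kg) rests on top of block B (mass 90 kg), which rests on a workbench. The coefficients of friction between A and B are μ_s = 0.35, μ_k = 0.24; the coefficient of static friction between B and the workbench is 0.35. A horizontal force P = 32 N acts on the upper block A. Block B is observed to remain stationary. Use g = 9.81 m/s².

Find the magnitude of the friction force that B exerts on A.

Between the blocks, N₁ = m_A g = 185.4 N.
So the A–B interface can sustain at most μ_s N₁ = 64.89 N of static friction.
Since P = 32 N ≤ 64.89 N, A does not slip on B; friction on A equals P = 32 N.
B experiences an equal 32 N forward from A (third law). B is in equilibrium, so the floor supplies f₂ = 32 N of static friction (limit μ_s(m_A+m_B)g = 373.9 N, not exceeded).

f ≈ 32 N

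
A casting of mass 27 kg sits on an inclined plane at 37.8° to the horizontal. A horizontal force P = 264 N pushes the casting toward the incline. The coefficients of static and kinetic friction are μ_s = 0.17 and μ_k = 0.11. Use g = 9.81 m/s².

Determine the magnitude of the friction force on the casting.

f ≈ 46.3 N (down the incline)

The horizontal push has a component P sin θ into the surface, so N = m g cos θ + P sin θ = 209.3 + 161.8 = 371.1 N.
Parallel to the incline: P cos θ − m g sin θ = 208.6 − 162.3 = 46.26 N; the friction needed to balance this is 46.26 N acting down the slope.
The limit of static friction is μ_s N = 63.09 N.
|f_req| = 46.26 ≤ 63.09 N → the casting is in equilibrium; friction equals the required value.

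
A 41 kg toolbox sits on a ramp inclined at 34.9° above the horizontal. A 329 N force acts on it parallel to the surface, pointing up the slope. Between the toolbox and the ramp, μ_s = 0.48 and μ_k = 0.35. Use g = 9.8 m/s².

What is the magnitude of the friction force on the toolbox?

Perpendicular to the surface, N = m g cos θ = 41·9.8·cos 34.9° = 329.5 N.
The friction needed for equilibrium is m g sin θ − P = 229.9 − 329 = -99.11 N, measured positive up-slope.
Static friction can supply at most μ_s N = 158.2 N.
Since |-99.11| ≤ 158.2 N, static friction is sufficient; f equals the required value, not μ_s N.

f ≈ 99.1 N (down the incline)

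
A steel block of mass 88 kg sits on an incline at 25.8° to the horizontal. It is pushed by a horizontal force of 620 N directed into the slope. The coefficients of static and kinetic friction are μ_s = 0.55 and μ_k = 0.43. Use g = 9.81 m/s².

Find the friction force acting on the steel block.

Resolve perpendicular to the incline: N = m g cos θ + P sin θ = 88×9.81×cos 25.8° + 620×sin 25.8° = 1047 N.
Parallel to the incline: P cos θ − m g sin θ = 558.2 − 375.7 = 182.5 N; the friction needed to balance this is 182.5 N acting down the slope.
The limit of static friction is μ_s N = 575.9 N.
Since 182.5 N is within the 575.9 N limit, the steel block stays put and friction is exactly 182 N.

f ≈ 182 N (down the incline)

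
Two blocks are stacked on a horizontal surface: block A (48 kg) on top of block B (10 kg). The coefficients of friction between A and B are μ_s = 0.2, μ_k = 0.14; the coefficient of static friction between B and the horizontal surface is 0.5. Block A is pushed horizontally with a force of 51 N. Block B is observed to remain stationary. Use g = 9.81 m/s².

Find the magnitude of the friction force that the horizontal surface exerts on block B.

The normal force B exerts on A is simply A's weight, N₁ = 470.9 N.
So the A–B interface can sustain at most μ_s N₁ = 94.18 N of static friction.
Since P = 51 N ≤ 94.18 N, A does not slip on B; friction on A equals P = 51 N.
By Newton's third law B feels 51 N forward from A. With B stationary, the floor's static friction on B balances it: f₂ = 51 N (well within μ_s(m_A+m_B)g = 284.5 N).

f ≈ 51 N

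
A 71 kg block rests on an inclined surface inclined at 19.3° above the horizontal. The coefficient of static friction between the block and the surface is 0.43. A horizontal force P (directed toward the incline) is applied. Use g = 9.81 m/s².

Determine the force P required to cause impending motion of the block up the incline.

P ≈ 640 N

At impending motion up the slope, friction acts down-slope at its limit: f = μ_s N.
Perpendicular to the incline: N = m g cos θ + P sin θ.
Along the incline: P cos θ = m g sin θ + μ_s N = m g sin θ + μ_s (m g cos θ + P sin θ).
Solving, P (cos θ − μ_s sin θ) = m g (sin θ + μ_s cos θ), so P = 71×9.81×(sin 19.3° + 0.43 cos 19.3°)/(cos 19.3° − 0.43 sin 19.3°) = 697×0.7363/0.8017 = 640 N.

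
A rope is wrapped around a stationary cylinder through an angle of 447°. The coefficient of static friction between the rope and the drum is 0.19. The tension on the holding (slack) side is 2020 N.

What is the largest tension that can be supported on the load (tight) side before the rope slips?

At impending slip the capstan equation gives T₂/T₁ = e^{μβ} with β in radians.
β = 447° × π/180 = 7.802 rad.
e^{μβ} = e^{0.19×7.802} = 4.403.
T₂ = T₁ · e^{μβ} = 2020 × 4.403 = 8890 N.

T_max ≈ 8890 N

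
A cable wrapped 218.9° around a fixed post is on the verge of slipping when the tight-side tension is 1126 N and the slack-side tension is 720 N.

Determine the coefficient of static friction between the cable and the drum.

μ ≈ 0.117

T₂/T₁ = e^{μβ} → μ = ln(T₂/T₁)/β.
β = 218.9° = 3.821 rad.
μ = ln(1126/720)/3.821 = ln(1.564)/3.821 = 0.117.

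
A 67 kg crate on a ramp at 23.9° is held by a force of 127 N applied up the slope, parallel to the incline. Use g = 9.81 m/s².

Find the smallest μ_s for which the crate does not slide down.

N = m g cos θ = 600.9 N.
Friction must make up the shortfall along the incline: f = m g sin θ − P = 266.3 − 127 = 139.3 N.
At the threshold f = μ_s N, so μ_s,min = 139.3/600.9 = 0.232.

μ_s,min ≈ 0.232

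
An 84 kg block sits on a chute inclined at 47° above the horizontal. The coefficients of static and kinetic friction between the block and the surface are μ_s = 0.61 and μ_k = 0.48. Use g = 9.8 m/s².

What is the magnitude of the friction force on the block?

f ≈ 269 N (up the incline)

Normal force: N = m g cos θ = 84 × 9.8 × cos 47° = 561.4 N.
For equilibrium along the incline, friction must balance the weight component: f = m g sin θ = 602.1 N up the slope.
Static friction can supply at most μ_s N = 342.5 N.
|602.1| exceeds 342.5 N, so the block slips down-slope; friction is kinetic, f = μ_k N = 0.48×561.4 = 269 N.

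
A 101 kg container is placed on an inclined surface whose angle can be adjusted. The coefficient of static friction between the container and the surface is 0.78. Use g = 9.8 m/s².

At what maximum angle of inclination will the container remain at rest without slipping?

θ_max ≈ 38°

At the slip threshold, m g sin θ = μ_s · m g cos θ, so tan θ = μ_s.
θ_max = arctan(0.78) = 38°.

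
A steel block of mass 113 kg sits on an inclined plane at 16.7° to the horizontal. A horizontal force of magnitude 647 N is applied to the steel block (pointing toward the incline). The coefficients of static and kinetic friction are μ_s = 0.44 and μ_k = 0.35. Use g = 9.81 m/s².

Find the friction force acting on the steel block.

Normal direction: N = m g cos θ + P sin θ = 1248 N.
Parallel to the incline: P cos θ − m g sin θ = 619.7 − 318.5 = 301.2 N; the friction needed to balance this is 301.2 N acting down the slope.
The limit of static friction is μ_s N = 549 N.
Since 301.2 N is within the 549 N limit, the steel block stays put and friction is exactly 301 N.

f ≈ 301 N (down the incline)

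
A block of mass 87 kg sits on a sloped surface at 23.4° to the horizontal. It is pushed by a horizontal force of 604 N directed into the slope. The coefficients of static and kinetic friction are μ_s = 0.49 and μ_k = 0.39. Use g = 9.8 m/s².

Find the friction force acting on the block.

Normal direction: N = m g cos θ + P sin θ = 1022 N.
Along the incline, the net driving force (taking up-slope positive) is P cos θ − m g sin θ = 554.3 − 338.6 = 215.7 N, so equilibrium requires friction f = -215.7 N (down-slope).
The limit of static friction is μ_s N = 501 N.
Since 215.7 N is within the 501 N limit, the block stays put and friction is exactly 216 N.

f ≈ 216 N (down the incline)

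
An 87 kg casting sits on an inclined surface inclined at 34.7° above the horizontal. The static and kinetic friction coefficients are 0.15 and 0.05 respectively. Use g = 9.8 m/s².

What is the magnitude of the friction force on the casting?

Perpendicular to the surface, N = m g cos θ = 87·9.8·cos 34.7° = 701 N.
Along the slope the weight component is m g sin θ = 485.4 N; friction must supply exactly this, acting up-slope.
Maximum static friction available: μ_s N = 0.15 × 701 = 105.1 N.
Since |485.4| > 105.1 N, static friction cannot hold it; the casting slides down the incline and kinetic friction applies: f = μ_k N = 0.05 × 701 = 35 N.

f ≈ 35 N (up the incline)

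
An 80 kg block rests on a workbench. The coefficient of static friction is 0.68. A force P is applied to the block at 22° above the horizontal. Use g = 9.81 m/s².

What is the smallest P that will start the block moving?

N = m g − P sin α (the pull lifts the block).
At impending slip, P cos α = μ_s N = μ_s (m g − P sin α).
Solving: P (cos α + μ_s sin α) = μ_s m g → P = 0.68×785/(cos 22° + 0.68 sin 22°) = 534/1.182 = 452 N.

P ≈ 452 N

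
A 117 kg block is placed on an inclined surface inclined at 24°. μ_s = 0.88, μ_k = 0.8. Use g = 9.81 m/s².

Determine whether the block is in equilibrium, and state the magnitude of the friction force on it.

N = m g cos θ = 1050 N.
Down-slope weight component: m g sin θ = 467 N.
μ_s N = 923 N.
467 ≤ 923 N, so it stays put; friction = 467 N.

f ≈ 467 N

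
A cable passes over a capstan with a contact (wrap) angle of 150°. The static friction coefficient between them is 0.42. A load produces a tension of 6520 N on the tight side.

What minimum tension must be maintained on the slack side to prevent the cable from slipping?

T_min ≈ 2170 N

Capstan equation at impending slip: T_tight/T_slack = e^{μβ}.
β = 150° = 2.618 rad; e^{μβ} = e^{0.42×2.618} = 3.003.
T_slack = T_tight / e^{μβ} = 6520 / 3.003 = 2170 N.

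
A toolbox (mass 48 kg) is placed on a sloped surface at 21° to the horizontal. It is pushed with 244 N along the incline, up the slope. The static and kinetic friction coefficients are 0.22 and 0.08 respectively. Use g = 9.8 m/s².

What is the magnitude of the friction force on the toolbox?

Normal force: N = m g cos θ = 48 × 9.8 × cos 21° = 439.2 N.
For equilibrium along the incline the friction force must supply f = m g sin θ − P = 168.6 − 244 = -75.42 N (positive meaning up-slope).
The static-friction ceiling is μ_s N = 0.22 × 439.2 = 96.61 N.
Since |-75.42| ≤ 96.61 N, the toolbox remains in static equilibrium and friction takes exactly the required value.

f ≈ 75.4 N (down the incline)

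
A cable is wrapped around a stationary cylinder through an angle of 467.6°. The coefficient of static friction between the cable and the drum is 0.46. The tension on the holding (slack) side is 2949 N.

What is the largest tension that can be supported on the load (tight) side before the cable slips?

T_max ≈ 126000 N

At impending slip the capstan equation gives T₂/T₁ = e^{μβ} with β in radians.
β = 467.6° × π/180 = 8.161 rad.
e^{μβ} = e^{0.46×8.161} = 42.7.
T₂ = T₁ · e^{μβ} = 2949 × 42.7 = 126000 N.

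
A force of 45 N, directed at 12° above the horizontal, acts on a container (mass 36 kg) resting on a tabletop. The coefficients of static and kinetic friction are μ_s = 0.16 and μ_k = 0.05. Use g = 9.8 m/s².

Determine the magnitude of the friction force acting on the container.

f ≈ 44 N

Vertical equilibrium gives N = m g − P sin α = 343.4 N.
For equilibrium, f = P cos α = 45×cos 12° = 44.02 N.
μ_s N = 0.16 × 343.4 = 54.95 N.
44.02 ≤ 54.95 N → static; friction equals the required 44 N.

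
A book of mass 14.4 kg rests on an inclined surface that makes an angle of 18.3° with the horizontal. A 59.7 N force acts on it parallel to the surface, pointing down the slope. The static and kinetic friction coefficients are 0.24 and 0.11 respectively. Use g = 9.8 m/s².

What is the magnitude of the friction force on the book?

The normal reaction is N = m g cos θ = 134 N.
The friction needed for equilibrium is m g sin θ + P = 44.31 + 59.7 = 104 N, measured positive up-slope.
Static friction can supply at most μ_s N = 32.16 N.
Since |104| > 32.16 N, static friction cannot hold it; the book slides down the incline and kinetic friction applies: f = μ_k N = 0.11 × 134 = 14.7 N.

f ≈ 14.7 N (up the incline)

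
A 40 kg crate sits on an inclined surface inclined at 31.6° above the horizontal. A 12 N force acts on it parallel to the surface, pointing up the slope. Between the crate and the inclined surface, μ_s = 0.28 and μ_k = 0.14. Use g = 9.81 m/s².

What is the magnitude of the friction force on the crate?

Perpendicular to the surface, N = m g cos θ = 40·9.81·cos 31.6° = 334.2 N.
The friction needed for equilibrium is m g sin θ − P = 205.6 − 12 = 193.6 N, measured positive up-slope.
The static-friction ceiling is μ_s N = 0.28 × 334.2 = 93.58 N.
Since |193.6| > 93.58 N, static friction cannot hold it; the crate slides down the incline and kinetic friction applies: f = μ_k N = 0.14 × 334.2 = 46.8 N.

f ≈ 46.8 N (up the incline)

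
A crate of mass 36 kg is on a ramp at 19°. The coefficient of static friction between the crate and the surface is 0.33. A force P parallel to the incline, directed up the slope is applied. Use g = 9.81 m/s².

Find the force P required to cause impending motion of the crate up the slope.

At impending motion up the slope, friction acts down-slope at its limit: f = μ_s N.
P is parallel to the surface, so N = m g cos θ = 334 N.
Along the incline: P = m g sin θ + μ_s N = 115 + 0.33×334 = 225 N.

P ≈ 225 N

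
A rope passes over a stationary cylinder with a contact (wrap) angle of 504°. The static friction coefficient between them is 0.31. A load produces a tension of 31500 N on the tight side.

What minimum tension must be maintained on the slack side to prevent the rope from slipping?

T_min ≈ 2060 N

Capstan equation at impending slip: T_tight/T_slack = e^{μβ}.
β = 504° = 8.796 rad; e^{μβ} = e^{0.31×8.796} = 15.29.
T_slack = T_tight / e^{μβ} = 31500 / 15.29 = 2060 N.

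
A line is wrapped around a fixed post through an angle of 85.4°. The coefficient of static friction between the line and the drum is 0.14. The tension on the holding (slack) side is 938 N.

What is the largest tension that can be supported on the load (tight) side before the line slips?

At impending slip the capstan equation gives T₂/T₁ = e^{μβ} with β in radians.
β = 85.4° × π/180 = 1.491 rad.
e^{μβ} = e^{0.14×1.491} = 1.232.
T₂ = T₁ · e^{μβ} = 938 × 1.232 = 1160 N.

T_max ≈ 1160 N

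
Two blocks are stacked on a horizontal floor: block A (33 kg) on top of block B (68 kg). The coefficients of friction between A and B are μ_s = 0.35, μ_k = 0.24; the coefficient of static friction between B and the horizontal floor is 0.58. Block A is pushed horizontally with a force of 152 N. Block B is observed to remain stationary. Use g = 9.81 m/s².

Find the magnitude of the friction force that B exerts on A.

f ≈ 77.7 N

Normal force at the A–B interface: N₁ = m_A g = 323.7 N.
So the A–B interface can sustain at most μ_s N₁ = 113.3 N of static friction.
P = 152 N exceeds that limit, so A slips over B and the interface friction becomes kinetic: f₁ = μ_k N₁ = 0.24×323.7 = 77.7 N.
By Newton's third law B feels 77.7 N forward from A. With B stationary, the floor's static friction on B balances it: f₂ = 77.7 N (well within μ_s(m_A+m_B)g = 574.7 N).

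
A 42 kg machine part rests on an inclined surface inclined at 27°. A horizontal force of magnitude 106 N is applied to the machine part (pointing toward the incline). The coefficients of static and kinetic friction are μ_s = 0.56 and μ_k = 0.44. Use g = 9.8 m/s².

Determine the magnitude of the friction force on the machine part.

Resolve perpendicular to the incline: N = m g cos θ + P sin θ = 42×9.8×cos 27° + 106×sin 27° = 414.9 N.
Along the incline, the net driving force (taking up-slope positive) is P cos θ − m g sin θ = 94.45 − 186.9 = -92.42 N, so equilibrium requires friction f = 92.42 N (up-slope).
The limit of static friction is μ_s N = 232.3 N.
Since 92.42 N is within the 232.3 N limit, the machine part stays put and friction is exactly 92.4 N.

f ≈ 92.4 N (up the incline)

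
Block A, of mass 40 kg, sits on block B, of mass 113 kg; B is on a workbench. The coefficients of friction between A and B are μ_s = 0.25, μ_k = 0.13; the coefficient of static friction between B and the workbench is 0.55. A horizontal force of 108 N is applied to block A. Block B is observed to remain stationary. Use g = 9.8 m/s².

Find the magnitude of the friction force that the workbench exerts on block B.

f ≈ 51 N

Normal force at the A–B interface: N₁ = m_A g = 392 N.
Maximum static friction on A from B: μ_s N₁ = 0.25×392 = 98 N.
Since P = 108 N > 98 N, A slides on B; the A–B friction is kinetic: f₁ = μ_k N₁ = 0.13×392 = 51 N.
By Newton's third law B feels 51 N forward from A. With B stationary, the floor's static friction on B balances it: f₂ = 51 N (well within μ_s(m_A+m_B)g = 824.7 N).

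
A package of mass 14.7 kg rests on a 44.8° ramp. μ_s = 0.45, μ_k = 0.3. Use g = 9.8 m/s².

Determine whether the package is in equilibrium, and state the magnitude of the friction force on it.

N = m g cos θ = 102 N.
Down-slope weight component: m g sin θ = 102 N.
μ_s N = 46 N.
102 > 46 N, so it slides; kinetic friction f = μ_k N = 0.3×102 = 30.7 N.

f ≈ 30.7 N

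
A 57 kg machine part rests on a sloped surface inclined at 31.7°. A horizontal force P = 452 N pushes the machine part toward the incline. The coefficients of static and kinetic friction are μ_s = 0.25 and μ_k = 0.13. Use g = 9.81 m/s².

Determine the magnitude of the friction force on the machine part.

f ≈ 90.7 N (down the incline)

Resolve perpendicular to the incline: N = m g cos θ + P sin θ = 57×9.81×cos 31.7° + 452×sin 31.7° = 713.3 N.
Parallel to the incline: P cos θ − m g sin θ = 384.6 − 293.8 = 90.74 N; the friction needed to balance this is 90.74 N acting down the slope.
The limit of static friction is μ_s N = 178.3 N.
|f_req| = 90.74 ≤ 178.3 N → the machine part is in equilibrium; friction equals the required value.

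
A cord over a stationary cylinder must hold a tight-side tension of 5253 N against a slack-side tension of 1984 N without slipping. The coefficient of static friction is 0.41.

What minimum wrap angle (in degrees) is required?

T₂/T₁ = e^{μβ} → β = ln(T₂/T₁)/μ.
β = ln(5253/1984)/0.41 = 0.9737/0.41 = 2.375 rad.
In degrees: β = 2.375 × 180/π = 136°.

β_min ≈ 136°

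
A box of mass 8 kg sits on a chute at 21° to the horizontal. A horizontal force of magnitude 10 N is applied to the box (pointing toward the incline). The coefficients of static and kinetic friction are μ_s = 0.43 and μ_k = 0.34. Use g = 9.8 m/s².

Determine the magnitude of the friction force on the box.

f ≈ 18.8 N (up the incline)

Normal direction: N = m g cos θ + P sin θ = 76.78 N.
Parallel to the incline: P cos θ − m g sin θ = 9.336 − 28.1 = -18.76 N; the friction needed to balance this is 18.76 N acting up the slope.
Maximum static friction: μ_s N = 0.43 × 76.78 = 33.01 N.
Since 18.76 N is within the 33.01 N limit, the box stays put and friction is exactly 18.8 N.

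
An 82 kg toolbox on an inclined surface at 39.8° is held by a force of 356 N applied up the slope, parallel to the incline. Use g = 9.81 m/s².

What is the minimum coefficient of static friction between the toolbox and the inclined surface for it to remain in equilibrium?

N = m g cos θ = 618 N.
Friction must make up the shortfall along the incline: f = m g sin θ − P = 514.9 − 356 = 158.9 N.
At the threshold f = μ_s N, so μ_s,min = 158.9/618 = 0.257.

μ_s,min ≈ 0.257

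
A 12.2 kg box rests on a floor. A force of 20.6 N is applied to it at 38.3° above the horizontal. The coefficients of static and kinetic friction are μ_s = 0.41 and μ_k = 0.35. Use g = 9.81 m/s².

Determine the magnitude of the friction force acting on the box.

The vertical component of P reduces the normal force: N = m g − P sin α = 119.7 − 12.77 = 106.9 N.
Horizontally, friction must balance P cos α = 16.17 N.
The static-friction limit is μ_s N = 43.83 N.
16.17 ≤ 43.83 N → static; friction equals the required 16.2 N.

f ≈ 16.2 N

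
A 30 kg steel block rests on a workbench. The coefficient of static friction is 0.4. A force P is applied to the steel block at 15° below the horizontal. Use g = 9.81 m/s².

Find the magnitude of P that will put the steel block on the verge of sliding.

N = m g + P sin α (the push presses the steel block into the workbench).
At impending slip, P cos α = μ_s N = μ_s (m g + P sin α).
Solving: P (cos α − μ_s sin α) = μ_s m g → P = 0.4×294/(cos 15° − 0.4 sin 15°) = 118/0.8624 = 137 N.

P ≈ 137 N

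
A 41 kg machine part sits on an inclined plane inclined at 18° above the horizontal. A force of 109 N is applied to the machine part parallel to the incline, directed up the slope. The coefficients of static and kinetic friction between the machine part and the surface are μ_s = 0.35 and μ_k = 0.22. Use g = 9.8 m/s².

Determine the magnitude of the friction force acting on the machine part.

f ≈ 15.2 N (up the incline)

Normal force: N = m g cos θ = 41 × 9.8 × cos 18° = 382.1 N.
The friction needed for equilibrium is m g sin θ − P = 124.2 − 109 = 15.16 N, measured positive up-slope.
Maximum static friction available: μ_s N = 0.35 × 382.1 = 133.7 N.
Since |15.16| ≤ 133.7 N, the machine part remains in static equilibrium and friction takes exactly the required value.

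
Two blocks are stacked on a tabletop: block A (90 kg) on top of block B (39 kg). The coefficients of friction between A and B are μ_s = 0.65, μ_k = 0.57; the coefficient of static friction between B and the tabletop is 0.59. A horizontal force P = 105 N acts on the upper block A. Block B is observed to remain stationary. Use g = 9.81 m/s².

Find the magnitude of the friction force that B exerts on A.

The normal force B exerts on A is simply A's weight, N₁ = 882.9 N.
So the A–B interface can sustain at most μ_s N₁ = 573.9 N of static friction.
P = 105 N is within that limit, so A and B move together (both at rest); the A–B friction is simply f₁ = P = 105 N.
B experiences an equal 105 N forward from A (third law). B is in equilibrium, so the floor supplies f₂ = 105 N of static friction (limit μ_s(m_A+m_B)g = 746.6 N, not exceeded).

f ≈ 105 N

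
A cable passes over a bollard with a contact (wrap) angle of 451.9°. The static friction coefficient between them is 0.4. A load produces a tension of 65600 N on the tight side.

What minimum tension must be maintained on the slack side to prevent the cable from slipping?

T_min ≈ 2800 N

Capstan equation at impending slip: T_tight/T_slack = e^{μβ}.
β = 451.9° = 7.887 rad; e^{μβ} = e^{0.4×7.887} = 23.45.
T_slack = T_tight / e^{μβ} = 65600 / 23.45 = 2800 N.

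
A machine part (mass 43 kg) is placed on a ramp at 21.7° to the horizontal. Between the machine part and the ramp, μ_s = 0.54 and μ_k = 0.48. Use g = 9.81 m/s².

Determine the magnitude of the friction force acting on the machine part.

f ≈ 156 N (up the incline)

Perpendicular to the surface, N = m g cos θ = 43·9.81·cos 21.7° = 391.9 N.
Along the slope the weight component is m g sin θ = 156 N; friction must supply exactly this, acting up-slope.
Maximum static friction available: μ_s N = 0.54 × 391.9 = 211.6 N.
Since |156| ≤ 211.6 N, no slip — friction simply equals what equilibrium demands.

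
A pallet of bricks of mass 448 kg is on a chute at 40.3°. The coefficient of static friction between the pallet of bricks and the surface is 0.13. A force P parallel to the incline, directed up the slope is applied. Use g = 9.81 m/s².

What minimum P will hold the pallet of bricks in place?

P_min ≈ 2410 N

The pallet of bricks tends to slide down (tan θ > μ_s), so at the point of impending slip friction acts up-slope at its limit: f = μ_s N.
P is parallel to the surface, so N = m g cos θ = 3350 N.
Along the incline: P + μ_s N = m g sin θ, so P = 2840 − 0.13×3350 = 2410 N.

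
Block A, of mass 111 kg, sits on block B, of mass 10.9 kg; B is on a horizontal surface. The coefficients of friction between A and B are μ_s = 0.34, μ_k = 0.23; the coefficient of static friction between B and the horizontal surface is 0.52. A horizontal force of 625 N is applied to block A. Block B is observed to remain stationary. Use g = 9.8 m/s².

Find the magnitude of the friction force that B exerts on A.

f ≈ 250 N

The normal force B exerts on A is simply A's weight, N₁ = 1088 N.
So the A–B interface can sustain at most μ_s N₁ = 369.9 N of static friction.
P = 625 N exceeds that limit, so A slips over B and the interface friction becomes kinetic: f₁ = μ_k N₁ = 0.23×1088 = 250 N.
By Newton's third law B feels 250 N forward from A. With B stationary, the floor's static friction on B balances it: f₂ = 250 N (well within μ_s(m_A+m_B)g = 621.2 N).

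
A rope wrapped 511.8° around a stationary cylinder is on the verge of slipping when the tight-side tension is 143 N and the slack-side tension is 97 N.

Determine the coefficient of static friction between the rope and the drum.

T₂/T₁ = e^{μβ} → μ = ln(T₂/T₁)/β.
β = 511.8° = 8.933 rad.
μ = ln(143/97)/8.933 = ln(1.474)/8.933 = 0.0435.

μ ≈ 0.0435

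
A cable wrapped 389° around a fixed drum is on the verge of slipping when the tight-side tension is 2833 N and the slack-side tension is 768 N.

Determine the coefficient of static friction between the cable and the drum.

T₂/T₁ = e^{μβ} → μ = ln(T₂/T₁)/β.
β = 389° = 6.789 rad.
μ = ln(2833/768)/6.789 = ln(3.689)/6.789 = 0.192.

μ ≈ 0.192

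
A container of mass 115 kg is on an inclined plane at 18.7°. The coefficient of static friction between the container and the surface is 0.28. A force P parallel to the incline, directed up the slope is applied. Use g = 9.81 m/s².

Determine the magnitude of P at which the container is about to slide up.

P ≈ 661 N

At impending motion up the slope, friction acts down-slope at its limit: f = μ_s N.
P is parallel to the surface, so N = m g cos θ = 1070 N.
Along the incline: P = m g sin θ + μ_s N = 362 + 0.28×1070 = 661 N.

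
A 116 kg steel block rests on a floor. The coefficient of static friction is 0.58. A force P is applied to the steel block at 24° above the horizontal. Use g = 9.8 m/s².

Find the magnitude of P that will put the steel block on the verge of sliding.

N = m g − P sin α (the pull lifts the steel block).
At impending slip, P cos α = μ_s N = μ_s (m g − P sin α).
Solving: P (cos α + μ_s sin α) = μ_s m g → P = 0.58×1140/(cos 24° + 0.58 sin 24°) = 659/1.149 = 574 N.

P ≈ 574 N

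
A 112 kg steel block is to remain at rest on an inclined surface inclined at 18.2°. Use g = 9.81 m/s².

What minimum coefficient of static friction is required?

At the slip threshold m g sin θ = μ_s m g cos θ, so μ_s,min = tan θ.
μ_s,min = tan 18.2° = 0.329.

μ_s,min ≈ 0.329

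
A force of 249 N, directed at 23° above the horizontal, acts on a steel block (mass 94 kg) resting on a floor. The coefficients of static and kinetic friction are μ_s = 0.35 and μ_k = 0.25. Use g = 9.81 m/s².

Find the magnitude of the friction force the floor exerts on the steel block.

The vertical component of P reduces the normal force: N = m g − P sin α = 922.1 − 97.29 = 824.8 N.
The horizontal driving force is P cos α = 229.2 N, so equilibrium needs friction f = 229.2 N.
μ_s N = 0.35 × 824.8 = 288.7 N.
229.2 ≤ 288.7 N → static; friction equals the required 229 N.

f ≈ 229 N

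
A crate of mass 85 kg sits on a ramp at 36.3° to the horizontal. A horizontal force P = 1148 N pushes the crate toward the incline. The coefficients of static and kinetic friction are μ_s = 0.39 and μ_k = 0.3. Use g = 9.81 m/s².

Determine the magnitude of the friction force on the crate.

The horizontal push has a component P sin θ into the surface, so N = m g cos θ + P sin θ = 672 + 679.6 = 1352 N.
Parallel to the incline: P cos θ − m g sin θ = 925.2 − 493.7 = 431.6 N; the friction needed to balance this is 431.6 N acting down the slope.
Maximum static friction: μ_s N = 0.39 × 1352 = 527.1 N.
Since 431.6 N is within the 527.1 N limit, the crate stays put and friction is exactly 432 N.

f ≈ 432 N (down the incline)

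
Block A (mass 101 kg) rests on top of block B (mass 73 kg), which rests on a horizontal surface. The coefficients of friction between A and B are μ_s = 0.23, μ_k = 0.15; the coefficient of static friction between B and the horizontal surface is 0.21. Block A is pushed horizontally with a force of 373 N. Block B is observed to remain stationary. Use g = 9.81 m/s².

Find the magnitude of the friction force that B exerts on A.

f ≈ 149 N

The normal force B exerts on A is simply A's weight, N₁ = 990.8 N.
So the A–B interface can sustain at most μ_s N₁ = 227.9 N of static friction.
Since P = 373 N > 227.9 N, A slides on B; the A–B friction is kinetic: f₁ = μ_k N₁ = 0.15×990.8 = 149 N.
By Newton's third law B feels 149 N forward from A. With B stationary, the floor's static friction on B balances it: f₂ = 149 N (well within μ_s(m_A+m_B)g = 358.5 N).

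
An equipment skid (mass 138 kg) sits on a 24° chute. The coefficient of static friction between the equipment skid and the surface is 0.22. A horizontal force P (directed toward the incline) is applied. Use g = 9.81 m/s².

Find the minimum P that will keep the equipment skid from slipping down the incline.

The equipment skid tends to slide down (tan θ > μ_s), so at the point of impending slip friction acts up-slope at its limit: f = μ_s N.
Perpendicular to the incline: N = m g cos θ + P sin θ.
Along the incline: P cos θ + μ_s N = m g sin θ, i.e. P cos θ + μ_s (m g cos θ + P sin θ) = m g sin θ.
Solving, P (cos θ + μ_s sin θ) = m g (sin θ − μ_s cos θ), so P = 1350×0.2058/1.003 = 278 N.

P_min ≈ 278 N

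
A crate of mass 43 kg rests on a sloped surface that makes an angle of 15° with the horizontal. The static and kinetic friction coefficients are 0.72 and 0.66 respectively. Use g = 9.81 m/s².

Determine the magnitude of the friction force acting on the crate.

The normal reaction is N = m g cos θ = 407.5 N.
Along the slope the weight component is m g sin θ = 109.2 N; friction must supply exactly this, acting up-slope.
Maximum static friction available: μ_s N = 0.72 × 407.5 = 293.4 N.
Since |109.2| ≤ 293.4 N, static friction is sufficient; f equals the required value, not μ_s N.

f ≈ 109 N (up the incline)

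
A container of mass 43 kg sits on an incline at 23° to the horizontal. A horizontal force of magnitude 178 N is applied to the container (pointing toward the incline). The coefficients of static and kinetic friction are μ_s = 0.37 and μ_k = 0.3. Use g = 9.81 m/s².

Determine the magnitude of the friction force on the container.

f ≈ 0.972 N (up the incline)

The horizontal push has a component P sin θ into the surface, so N = m g cos θ + P sin θ = 388.3 + 69.55 = 457.8 N.
Parallel to the incline: P cos θ − m g sin θ = 163.8 − 164.8 = -0.9722 N; the friction needed to balance this is 0.9722 N acting up the slope.
The limit of static friction is μ_s N = 169.4 N.
Since 0.9722 N is within the 169.4 N limit, the container stays put and friction is exactly 0.972 N.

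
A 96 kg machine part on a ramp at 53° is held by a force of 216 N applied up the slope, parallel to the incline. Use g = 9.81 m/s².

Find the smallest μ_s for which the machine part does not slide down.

μ_s,min ≈ 0.946

N = m g cos θ = 566.8 N.
Friction must make up the shortfall along the incline: f = m g sin θ − P = 752.1 − 216 = 536.1 N.
At the threshold f = μ_s N, so μ_s,min = 536.1/566.8 = 0.946.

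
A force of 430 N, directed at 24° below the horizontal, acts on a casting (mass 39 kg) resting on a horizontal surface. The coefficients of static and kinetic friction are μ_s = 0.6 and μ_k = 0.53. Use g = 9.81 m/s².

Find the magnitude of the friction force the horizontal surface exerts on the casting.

The vertical component of P adds to the normal force: N = m g + P sin α = 382.6 + 174.9 = 557.5 N.
Horizontally, friction must balance P cos α = 392.8 N.
The static-friction limit is μ_s N = 334.5 N.
392.8 > 334.5 N → the casting slides; f = μ_k N = 0.53×557.5 = 295 N.

f ≈ 295 N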